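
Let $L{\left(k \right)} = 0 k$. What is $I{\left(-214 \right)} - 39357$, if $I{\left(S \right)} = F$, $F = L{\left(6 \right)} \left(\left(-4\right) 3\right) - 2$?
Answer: $-39359$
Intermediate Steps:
$L{\left(k \right)} = 0$
$F = -2$ ($F = 0 \left(\left(-4\right) 3\right) - 2 = 0 \left(-12\right) - 2 = 0 - 2 = -2$)
$I{\left(S \right)} = -2$
$I{\left(-214 \right)} - 39357 = -2 - 39357 = -39359$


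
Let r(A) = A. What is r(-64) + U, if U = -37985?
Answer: -38049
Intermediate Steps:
r(-64) + U = -64 - 37985 = -38049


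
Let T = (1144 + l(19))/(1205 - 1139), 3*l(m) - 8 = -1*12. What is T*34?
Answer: 58276/99 ≈ 588.65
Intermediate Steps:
l(m) = -4/3 (l(m) = 8/3 + (-1*12)/3 = 8/3 + (⅓)*(-12) = 8/3 - 4 = -4/3)
T = 1714/99 (T = (1144 - 4/3)/(1205 - 1139) = (3428/3)/66 = (3428/3)*(1/66) = 1714/99 ≈ 17.313)
T*34 = (1714/99)*34 = 58276/99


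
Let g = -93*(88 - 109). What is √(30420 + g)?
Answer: 3*√3597 ≈ 179.93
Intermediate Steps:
g = 1953 (g = -93*(-21) = 1953)
√(30420 + g) = √(30420 + 1953) = √32373 = 3*√3597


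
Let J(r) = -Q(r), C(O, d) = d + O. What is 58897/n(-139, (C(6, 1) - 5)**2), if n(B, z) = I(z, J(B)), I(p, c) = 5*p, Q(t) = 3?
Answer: 58897/20 ≈ 2944.9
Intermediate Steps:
C(O, d) = O + d
J(r) = -3 (J(r) = -1*3 = -3)
n(B, z) = 5*z
58897/n(-139, (C(6, 1) - 5)**2) = 58897/((5*((6 + 1) - 5)**2)) = 58897/((5*(7 - 5)**2)) = 58897/((5*2**2)) = 58897/((5*4)) = 58897/20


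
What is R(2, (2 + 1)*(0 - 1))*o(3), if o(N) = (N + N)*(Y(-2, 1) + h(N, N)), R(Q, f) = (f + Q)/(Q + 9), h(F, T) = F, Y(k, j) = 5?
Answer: -48/11 ≈ -4.3636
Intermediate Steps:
R(Q, f) = (Q + f)/(9 + Q)
o(N) = 2*N*(5 + N) (o(N) = (N + N)*(5 + N) = (2*N)*(5 + N) = 2*N*(5 + N))
R(2, (2 + 1)*(0 - 1))*o(3) = ((2 + (2 + 1)*(0 - 1))/(9 + 2))*(2*3*(5 + 3)) = ((2 + 3*(-1))/11)*(2*3*8) = ((2 - 3)/11)*48 = ((1/11)*(-1))*48 = -1/11*48 = -48/11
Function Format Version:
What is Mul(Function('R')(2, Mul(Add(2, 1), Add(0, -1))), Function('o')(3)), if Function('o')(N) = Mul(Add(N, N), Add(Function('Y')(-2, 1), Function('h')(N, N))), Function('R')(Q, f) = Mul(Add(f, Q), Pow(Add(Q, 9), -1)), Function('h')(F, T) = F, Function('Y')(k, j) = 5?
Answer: Rational(-48, 11) ≈ -4.3636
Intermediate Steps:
Function('R')(Q, f) = Mul(Pow(Add(9, Q), -1), Add(Q, f)) (Function('R')(Q, f) = Mul(Add(Q, f), Pow(Add(9, Q), -1)) = Mul(Pow(Add(9, Q), -1), Add(Q, f)))
Function('o')(N) = Mul(2, N, Add(5, N)) (Function('o')(N) = Mul(Add(N, N), Add(5, N)) = Mul(Mul(2, N), Add(5, N)) = Mul(2, N, Add(5, N)))
Mul(Function('R')(2, Mul(Add(2, 1), Add(0, -1))), Function('o')(3)) = Mul(Mul(Pow(Add(9, 2), -1), Add(2, Mul(Add(2, 1), Add(0, -1)))), Mul(2, 3, Add(5, 3))) = Mul(Mul(Pow(11, -1), Add(2, Mul(3, -1))), Mul(2, 3, 8)) = Mul(Mul(Rational(1, 11), Add(2, -3)), 48) = Mul(Mul(Rational(1, 11), -1), 48) = Mul(Rational(-1, 11), 48) = Rational(-48, 11)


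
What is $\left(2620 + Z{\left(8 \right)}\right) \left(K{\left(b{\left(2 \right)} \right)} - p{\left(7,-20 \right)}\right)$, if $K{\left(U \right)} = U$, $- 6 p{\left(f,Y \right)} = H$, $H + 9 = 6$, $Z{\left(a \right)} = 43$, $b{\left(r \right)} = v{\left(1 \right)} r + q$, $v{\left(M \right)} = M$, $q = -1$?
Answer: $\frac{2663}{2} \approx 1331.5$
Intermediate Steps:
$b{\left(r \right)} = -1 + r$ ($b{\left(r \right)} = 1 r - 1 = r - 1 = -1 + r$)
$H = -3$ ($H = -9 + 6 = -3$)
$p{\left(f,Y \right)} = \frac{1}{2}$ ($p{\left(f,Y \right)} = \left(- \frac{1}{6}\right) \left(-3\right) = \frac{1}{2}$)
$\left(2620 + Z{\left(8 \right)}\right) \left(K{\left(b{\left(2 \right)} \right)} - p{\left(7,-20 \right)}\right) = \left(2620 + 43\right) \left(\left(-1 + 2\right) - \frac{1}{2}\right) = 2663 \left(1 - \frac{1}{2}\right) = 2663 \cdot \frac{1}{2} = \frac{2663}{2}$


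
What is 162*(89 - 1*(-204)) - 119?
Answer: 47347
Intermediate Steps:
162*(89 - 1*(-204)) - 119 = 162*(89 + 204) - 119 = 162*293 - 119 = 47466 - 119 = 47347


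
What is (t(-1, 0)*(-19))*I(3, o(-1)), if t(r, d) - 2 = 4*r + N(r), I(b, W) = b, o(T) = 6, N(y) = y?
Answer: 171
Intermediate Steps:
t(r, d) = 2 + 5*r (t(r, d) = 2 + (4*r + r) = 2 + 5*r)
(t(-1, 0)*(-19))*I(3, o(-1)) = ((2 + 5*(-1))*(-19))*3 = ((2 - 5)*(-19))*3 = -3*(-19)*3 = 57*3 = 171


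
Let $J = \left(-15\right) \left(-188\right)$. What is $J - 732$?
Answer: $2088$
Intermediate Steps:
$J = 2820$
$J - 732 = 2820 - 732 = 2088$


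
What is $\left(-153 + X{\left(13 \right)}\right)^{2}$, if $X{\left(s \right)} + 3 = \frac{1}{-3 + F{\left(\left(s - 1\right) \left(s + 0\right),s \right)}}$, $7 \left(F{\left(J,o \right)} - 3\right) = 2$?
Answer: $\frac{93025}{4} \approx 23256.0$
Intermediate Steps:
$F{\left(J,o \right)} = \frac{23}{7}$ ($F{\left(J,o \right)} = 3 + \frac{1}{7} \cdot 2 = 3 + \frac{2}{7} = \frac{23}{7}$)
$X{\left(s \right)} = \frac{1}{2}$ ($X{\left(s \right)} = -3 + \frac{1}{-3 + \frac{23}{7}} = -3 + \frac{1}{\frac{2}{7}} = -3 + \frac{7}{2} = \frac{1}{2}$)
$\left(-153 + X{\left(13 \right)}\right)^{2} = \left(-153 + \frac{1}{2}\right)^{2} = \left(- \frac{305}{2}\right)^{2} = \frac{93025}{4}$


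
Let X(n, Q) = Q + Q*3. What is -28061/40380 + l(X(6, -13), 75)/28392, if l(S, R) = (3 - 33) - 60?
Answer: -8336897/11942385 ≈ -0.69809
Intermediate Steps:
X(n, Q) = 4*Q (X(n, Q) = Q + 3*Q = 4*Q)
l(S, R) = -90 (l(S, R) = -30 - 60 = -90)
-28061/40380 + l(X(6, -13), 75)/28392 = -28061/40380 - 90/28392 = -28061*1/40380 - 90*1/28392 = -28061/40380 - 15/4732 = -8336897/11942385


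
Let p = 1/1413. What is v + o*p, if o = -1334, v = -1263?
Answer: -1785953/1413 ≈ -1263.9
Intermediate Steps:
p = 1/1413 ≈ 0.00070771
v + o*p = -1263 - 1334*1/1413 = -1263 - 1334/1413 = -1785953/1413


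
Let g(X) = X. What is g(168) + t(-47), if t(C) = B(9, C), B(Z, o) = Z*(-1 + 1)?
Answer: 168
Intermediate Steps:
B(Z, o) = 0 (B(Z, o) = Z*0 = 0)
t(C) = 0
g(168) + t(-47) = 168 + 0 = 168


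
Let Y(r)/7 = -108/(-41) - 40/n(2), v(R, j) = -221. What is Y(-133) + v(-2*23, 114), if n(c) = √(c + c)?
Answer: -14045/41 ≈ -342.56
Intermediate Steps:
n(c) = √2*√c (n(c) = √(2*c) = √2*√c)
Y(r) = -4984/41 (Y(r) = 7*(-108/(-41) - 40/(√2*√2)) = 7*(-108*(-1/41) - 40/2) = 7*(108/41 - 40*½) = 7*(108/41 - 20) = 7*(-712/41) = -4984/41)
Y(-133) + v(-2*23, 114) = -4984/41 - 221 = -14045/41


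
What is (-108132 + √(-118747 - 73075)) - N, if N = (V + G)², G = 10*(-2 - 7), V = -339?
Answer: -292173 + I*√191822 ≈ -2.9217e+5 + 437.98*I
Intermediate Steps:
G = -90 (G = 10*(-9) = -90)
N = 184041 (N = (-339 - 90)² = (-429)² = 184041)
(-108132 + √(-118747 - 73075)) - N = (-108132 + √(-118747 - 73075)) - 1*184041 = (-108132 + √(-191822)) - 184041 = (-108132 + I*√191822) - 184041 = -292173 + I*√191822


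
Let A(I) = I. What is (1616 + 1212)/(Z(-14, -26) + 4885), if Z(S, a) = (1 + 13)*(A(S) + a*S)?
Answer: 2828/9785 ≈ 0.28901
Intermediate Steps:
Z(S, a) = 14*S + 14*S*a (Z(S, a) = (1 + 13)*(S + a*S) = 14*(S + S*a) = 14*S + 14*S*a)
(1616 + 1212)/(Z(-14, -26) + 4885) = (1616 + 1212)/(14*(-14)*(1 - 26) + 4885) = 2828/(14*(-14)*(-25) + 4885) = 2828/(4900 + 4885) = 2828/9785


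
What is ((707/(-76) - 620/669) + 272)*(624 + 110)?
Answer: 4884573655/25422 ≈ 1.9214e+5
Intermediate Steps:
((707/(-76) - 620/669) + 272)*(624 + 110) = ((707*(-1/76) - 620*1/669) + 272)*734 = ((-707/76 - 620/669) + 272)*734 = (-520103/50844 + 272)*734 = (13309465/50844)*734 = 4884573655/25422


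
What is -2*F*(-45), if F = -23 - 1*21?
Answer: -3960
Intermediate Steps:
F = -44 (F = -23 - 21 = -44)
-2*F*(-45) = -2*(-44)*(-45) = 88*(-45) = -3960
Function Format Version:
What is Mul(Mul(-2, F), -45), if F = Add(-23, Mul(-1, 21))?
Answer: -3960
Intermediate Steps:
F = -44 (F = Add(-23, -21) = -44)
Mul(Mul(-2, F), -45) = Mul(Mul(-2, -44), -45) = Mul(88, -45) = -3960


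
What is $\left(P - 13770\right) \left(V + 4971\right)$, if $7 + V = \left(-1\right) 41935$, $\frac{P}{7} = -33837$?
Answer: $9266004759$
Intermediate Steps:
$P = -236859$ ($P = 7 \left(-33837\right) = -236859$)
$V = -41942$ ($V = -7 - 41935 = -41942$)
$\left(P - 13770\right) \left(V + 4971\right) = \left(-236859 - 13770\right) \left(-41942 + 4971\right) = \left(-250629\right) \left(-36971\right) = 9266004759$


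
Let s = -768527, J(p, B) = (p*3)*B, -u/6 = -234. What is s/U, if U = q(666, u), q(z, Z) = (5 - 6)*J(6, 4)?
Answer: 768527/72 ≈ 10674.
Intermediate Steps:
u = 1404 (u = -6*(-234) = 1404)
J(p, B) = 3*B*p (J(p, B) = (3*p)*B = 3*B*p)
q(z, Z) = -72 (q(z, Z) = (5 - 6)*(3*4*6) = -1*72 = -72)
U = -72
s/U = -768527/(-72) = -768527*(-1/72) = 768527/72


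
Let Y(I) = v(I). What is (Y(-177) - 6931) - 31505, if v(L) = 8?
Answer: -38428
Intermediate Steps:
Y(I) = 8
(Y(-177) - 6931) - 31505 = (8 - 6931) - 31505 = -6923 - 31505 = -38428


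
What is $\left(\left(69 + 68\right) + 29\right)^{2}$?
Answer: $27556$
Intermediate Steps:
$\left(\left(69 + 68\right) + 29\right)^{2} = \left(137 + 29\right)^{2} = 166^{2} = 27556$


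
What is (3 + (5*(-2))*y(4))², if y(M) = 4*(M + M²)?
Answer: 635209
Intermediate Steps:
y(M) = 4*M + 4*M²
(3 + (5*(-2))*y(4))² = (3 + (5*(-2))*(4*4*(1 + 4)))² = (3 - 40*4*5)² = (3 - 10*80)² = (3 - 800)² = (-797)² = 635209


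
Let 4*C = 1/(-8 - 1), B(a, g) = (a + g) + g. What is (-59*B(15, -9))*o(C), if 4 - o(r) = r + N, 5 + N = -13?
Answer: 46787/12 ≈ 3898.9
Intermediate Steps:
N = -18 (N = -5 - 13 = -18)
B(a, g) = a + 2*g
C = -1/36 (C = 1/(4*(-8 - 1)) = (¼)/(-9) = (¼)*(-⅑) = -1/36 ≈ -0.027778)
o(r) = 22 - r (o(r) = 4 - (r - 18) = 4 - (-18 + r) = 4 + (18 - r) = 22 - r)
(-59*B(15, -9))*o(C) = (-59*(15 + 2*(-9)))*(22 - 1*(-1/36)) = (-59*(15 - 18))*(22 + 1/36) = -59*(-3)*(793/36) = 177*(793/36) = 46787/12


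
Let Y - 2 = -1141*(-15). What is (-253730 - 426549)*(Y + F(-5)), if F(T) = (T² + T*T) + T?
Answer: -11674948198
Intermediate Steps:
F(T) = T + 2*T² (F(T) = (T² + T²) + T = 2*T² + T = T + 2*T²)
Y = 17117 (Y = 2 - 1141*(-15) = 2 + 17115 = 17117)
(-253730 - 426549)*(Y + F(-5)) = (-253730 - 426549)*(17117 - 5*(1 + 2*(-5))) = -680279*(17117 - 5*(1 - 10)) = -680279*(17117 - 5*(-9)) = -680279*(17117 + 45) = -680279*17162 = -11674948198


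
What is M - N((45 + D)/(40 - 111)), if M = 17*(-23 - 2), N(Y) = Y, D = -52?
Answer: -30182/71 ≈ -425.10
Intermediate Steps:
M = -425 (M = 17*(-25) = -425)
M - N((45 + D)/(40 - 111)) = -425 - (45 - 52)/(40 - 111) = -425 - (-7)/(-71) = -425 - (-7)*(-1)/71 = -425 - 1*7/71 = -425 - 7/71 = -30182/71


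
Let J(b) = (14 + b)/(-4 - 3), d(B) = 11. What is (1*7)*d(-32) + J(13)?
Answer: 512/7 ≈ 73.143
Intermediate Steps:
J(b) = -2 - b/7 (J(b) = (14 + b)/(-7) = (14 + b)*(-1/7) = -2 - b/7)
(1*7)*d(-32) + J(13) = (1*7)*11 + (-2 - 1/7*13) = 7*11 + (-2 - 13/7) = 77 - 27/7 = 512/7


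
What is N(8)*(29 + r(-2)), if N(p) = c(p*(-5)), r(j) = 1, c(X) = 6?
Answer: 180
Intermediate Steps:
N(p) = 6
N(8)*(29 + r(-2)) = 6*(29 + 1) = 6*30 = 180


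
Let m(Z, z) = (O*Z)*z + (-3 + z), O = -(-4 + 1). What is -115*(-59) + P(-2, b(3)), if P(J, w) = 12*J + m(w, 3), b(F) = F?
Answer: 6788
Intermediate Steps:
O = 3 (O = -1*(-3) = 3)
m(Z, z) = -3 + z + 3*Z*z (m(Z, z) = (3*Z)*z + (-3 + z) = 3*Z*z + (-3 + z) = -3 + z + 3*Z*z)
P(J, w) = 9*w + 12*J (P(J, w) = 12*J + (-3 + 3 + 3*w*3) = 12*J + (-3 + 3 + 9*w) = 12*J + 9*w = 9*w + 12*J)
-115*(-59) + P(-2, b(3)) = -115*(-59) + (9*3 + 12*(-2)) = 6785 + (27 - 24) = 6785 + 3 = 6788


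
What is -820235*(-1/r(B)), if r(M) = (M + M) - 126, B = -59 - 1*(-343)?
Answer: 63095/34 ≈ 1855.7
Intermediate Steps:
B = 284 (B = -59 + 343 = 284)
r(M) = -126 + 2*M (r(M) = 2*M - 126 = -126 + 2*M)
-820235*(-1/r(B)) = -820235*(-1/(-126 + 2*284)) = -820235*(-1/(-126 + 568)) = -820235/((-1*442)) = -820235/(-442) = -820235*(-1/442) = 63095/34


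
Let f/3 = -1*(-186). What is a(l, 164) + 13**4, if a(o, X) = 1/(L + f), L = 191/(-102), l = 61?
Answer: 1620122827/56725 ≈ 28561.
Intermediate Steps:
L = -191/102 (L = 191*(-1/102) = -191/102 ≈ -1.8725)
f = 558 (f = 3*(-1*(-186)) = 3*186 = 558)
a(o, X) = 102/56725 (a(o, X) = 1/(-191/102 + 558) = 1/(56725/102) = 102/56725)
a(l, 164) + 13**4 = 102/56725 + 13**4 = 102/56725 + 28561 = 1620122827/56725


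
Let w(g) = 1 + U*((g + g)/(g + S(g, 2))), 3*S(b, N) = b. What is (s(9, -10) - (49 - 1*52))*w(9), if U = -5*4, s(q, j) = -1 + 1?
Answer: -87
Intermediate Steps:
s(q, j) = 0
S(b, N) = b/3
U = -20
w(g) = -29 (w(g) = 1 - 20*(g + g)/(g + g/3) = 1 - 20*2*g/(4*g/3) = 1 - 20*2*g*3/(4*g) = 1 - 20*3/2 = 1 - 30 = -29)
(s(9, -10) - (49 - 1*52))*w(9) = (0 - (49 - 1*52))*(-29) = (0 - (49 - 52))*(-29) = (0 - 1*(-3))*(-29) = (0 + 3)*(-29) = 3*(-29) = -87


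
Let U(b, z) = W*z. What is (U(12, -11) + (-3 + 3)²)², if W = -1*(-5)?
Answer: 3025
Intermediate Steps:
W = 5
U(b, z) = 5*z
(U(12, -11) + (-3 + 3)²)² = (5*(-11) + (-3 + 3)²)² = (-55 + 0²)² = (-55 + 0)² = (-55)² = 3025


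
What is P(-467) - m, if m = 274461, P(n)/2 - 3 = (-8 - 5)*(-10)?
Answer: -274195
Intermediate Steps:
P(n) = 266 (P(n) = 6 + 2*((-8 - 5)*(-10)) = 6 + 2*(-13*(-10)) = 6 + 2*130 = 6 + 260 = 266)
P(-467) - m = 266 - 1*274461 = 266 - 274461 = -274195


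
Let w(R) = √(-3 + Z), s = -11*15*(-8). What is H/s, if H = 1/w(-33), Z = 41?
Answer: √38/50160 ≈ 0.00012289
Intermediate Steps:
s = 1320 (s = -165*(-8) = 1320)
w(R) = √38 (w(R) = √(-3 + 41) = √38)
H = √38/38 (H = 1/(√38) = √38/38 ≈ 0.16222)
H/s = (√38/38)/1320 = (√38/38)*(1/1320) = √38/50160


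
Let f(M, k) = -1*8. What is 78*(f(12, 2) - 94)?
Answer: -7956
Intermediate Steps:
f(M, k) = -8
78*(f(12, 2) - 94) = 78*(-8 - 94) = 78*(-102) = -7956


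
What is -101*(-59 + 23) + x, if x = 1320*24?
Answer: 35316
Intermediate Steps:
x = 31680
-101*(-59 + 23) + x = -101*(-59 + 23) + 31680 = -101*(-36) + 31680 = 3636 + 31680 = 35316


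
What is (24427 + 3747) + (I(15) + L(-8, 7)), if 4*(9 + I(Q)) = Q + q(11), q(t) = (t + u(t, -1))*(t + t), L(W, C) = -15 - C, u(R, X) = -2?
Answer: 112785/4 ≈ 28196.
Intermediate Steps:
q(t) = 2*t*(-2 + t) (q(t) = (t - 2)*(t + t) = (-2 + t)*(2*t) = 2*t*(-2 + t))
I(Q) = 81/2 + Q/4 (I(Q) = -9 + (Q + 2*11*(-2 + 11))/4 = -9 + (Q + 2*11*9)/4 = -9 + (Q + 198)/4 = -9 + (198 + Q)/4 = -9 + (99/2 + Q/4) = 81/2 + Q/4)
(24427 + 3747) + (I(15) + L(-8, 7)) = (24427 + 3747) + ((81/2 + (1/4)*15) + (-15 - 1*7)) = 28174 + ((81/2 + 15/4) + (-15 - 7)) = 28174 + (177/4 - 22) = 28174 + 89/4 = 112785/4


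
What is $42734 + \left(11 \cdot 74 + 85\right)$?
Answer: $43633$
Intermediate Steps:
$42734 + \left(11 \cdot 74 + 85\right) = 42734 + \left(814 + 85\right) = 42734 + 899 = 43633$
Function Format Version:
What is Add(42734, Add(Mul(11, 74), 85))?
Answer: 43633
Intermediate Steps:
Add(42734, Add(Mul(11, 74), 85)) = Add(42734, Add(814, 85)) = Add(42734, 899) = 43633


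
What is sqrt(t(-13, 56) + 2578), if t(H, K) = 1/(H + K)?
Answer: sqrt(4766765)/43 ≈ 50.774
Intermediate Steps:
sqrt(t(-13, 56) + 2578) = sqrt(1/(-13 + 56) + 2578) = sqrt(1/43 + 2578) = sqrt(110855/43) = sqrt(4766765)/43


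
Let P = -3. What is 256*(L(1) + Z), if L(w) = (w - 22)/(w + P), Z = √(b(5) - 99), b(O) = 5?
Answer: 2688 + 256*I*√94 ≈ 2688.0 + 2482.0*I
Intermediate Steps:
Z = I*√94 (Z = √(5 - 99) = √(-94) = I*√94 ≈ 9.6954*I)
L(w) = (-22 + w)/(-3 + w) (L(w) = (w - 22)/(w - 3) = (-22 + w)/(-3 + w))
256*(L(1) + Z) = 256*((-22 + 1)/(-3 + 1) + I*√94) = 256*(-21/(-2) + I*√94) = 256*(-½*(-21) + I*√94) = 256*(21/2 + I*√94) = 2688 + 256*I*√94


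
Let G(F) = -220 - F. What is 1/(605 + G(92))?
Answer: 1/293 ≈ 0.0034130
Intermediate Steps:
1/(605 + G(92)) = 1/(605 + (-220 - 1*92)) = 1/(605 + (-220 - 92)) = 1/(605 - 312) = 1/293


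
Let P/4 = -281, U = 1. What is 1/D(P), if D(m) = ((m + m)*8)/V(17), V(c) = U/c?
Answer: -1/305728 ≈ -3.2709e-6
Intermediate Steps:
P = -1124 (P = 4*(-281) = -1124)
V(c) = 1/c
D(m) = 272*m (D(m) = ((m + m)*8)/(1/17) = ((2*m)*8)/(1/17) = (16*m)*17 = 272*m)
1/D(P) = 1/(272*(-1124)) = 1/(-305728) = -1/305728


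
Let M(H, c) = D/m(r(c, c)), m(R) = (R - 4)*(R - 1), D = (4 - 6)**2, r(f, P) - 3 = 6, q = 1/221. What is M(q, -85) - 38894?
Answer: -388939/10 ≈ -38894.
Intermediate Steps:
q = 1/221 ≈ 0.0045249
r(f, P) = 9 (r(f, P) = 3 + 6 = 9)
D = 4 (D = (-2)**2 = 4)
m(R) = (-1 + R)*(-4 + R) (m(R) = (-4 + R)*(-1 + R) = (-1 + R)*(-4 + R))
M(H, c) = 1/10 (M(H, c) = 4/(4 + 9**2 - 5*9) = 4/(4 + 81 - 45) = 4/40 = 4*(1/40) = 1/10)
M(q, -85) - 38894 = 1/10 - 38894 = -388939/10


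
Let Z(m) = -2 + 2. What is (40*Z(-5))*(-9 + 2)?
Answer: 0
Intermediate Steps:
Z(m) = 0
(40*Z(-5))*(-9 + 2) = (40*0)*(-9 + 2) = 0*(-7) = 0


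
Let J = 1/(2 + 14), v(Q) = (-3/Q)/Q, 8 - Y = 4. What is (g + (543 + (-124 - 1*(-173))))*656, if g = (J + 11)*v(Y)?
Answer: 6191861/16 ≈ 3.8699e+5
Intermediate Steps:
Y = 4 (Y = 8 - 1*4 = 8 - 4 = 4)
v(Q) = -3/Q²
J = 1/16 ≈ 0.062500
g = -531/256 (g = (1/16 + 11)*(-3/4²) = 177*(-3*1/16)/16 = (177/16)*(-3/16) = -531/256 ≈ -2.0742)
(g + (543 + (-124 - 1*(-173))))*656 = (-531/256 + (543 + (-124 - 1*(-173))))*656 = (-531/256 + (543 + (-124 + 173)))*656 = (-531/256 + (543 + 49))*656 = (-531/256 + 592)*656 = (151021/256)*656 = 6191861/16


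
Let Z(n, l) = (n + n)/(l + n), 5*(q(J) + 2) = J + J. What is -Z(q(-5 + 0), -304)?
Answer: -2/77 ≈ -0.025974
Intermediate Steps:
q(J) = -2 + 2*J/5 (q(J) = -2 + (J + J)/5 = -2 + (2*J)/5 = -2 + 2*J/5)
Z(n, l) = 2*n/(l + n) (Z(n, l) = (2*n)/(l + n) = 2*n/(l + n))
-Z(q(-5 + 0), -304) = -2*(-2 + 2*(-5 + 0)/5)/(-304 + (-2 + 2*(-5 + 0)/5)) = -2*(-2 + (⅖)*(-5))/(-304 + (-2 + (⅖)*(-5))) = -2*(-2 - 2)/(-304 + (-2 - 2)) = -2*(-4)/(-304 - 4) = -2*(-4)/(-308) = -2*(-4)*(-1)/308 = -1*2/77 = -2/77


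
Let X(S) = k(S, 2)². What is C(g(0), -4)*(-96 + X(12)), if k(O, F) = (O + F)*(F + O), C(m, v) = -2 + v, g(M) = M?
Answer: -229920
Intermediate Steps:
k(O, F) = (F + O)² (k(O, F) = (F + O)*(F + O) = (F + O)²)
X(S) = (2 + S)⁴ (X(S) = ((2 + S)²)² = (2 + S)⁴)
C(g(0), -4)*(-96 + X(12)) = (-2 - 4)*(-96 + (2 + 12)⁴) = -6*(-96 + 14⁴) = -6*(-96 + 38416) = -6*38320 = -229920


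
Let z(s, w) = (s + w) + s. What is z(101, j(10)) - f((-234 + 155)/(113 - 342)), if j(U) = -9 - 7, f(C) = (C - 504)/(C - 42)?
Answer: 1658917/9539 ≈ 173.91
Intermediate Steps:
f(C) = (-504 + C)/(-42 + C)
j(U) = -16
z(s, w) = w + 2*s
z(101, j(10)) - f((-234 + 155)/(113 - 342)) = (-16 + 2*101) - (-504 + (-234 + 155)/(113 - 342))/(-42 + (-234 + 155)/(113 - 342)) = (-16 + 202) - (-504 - 79/(-229))/(-42 - 79/(-229)) = 186 - (-504 - 79*(-1/229))/(-42 - 79*(-1/229)) = 186 - (-504 + 79/229)/(-42 + 79/229) = 186 - (-115337)/((-9539/229)*229) = 186 - (-229)*(-115337)/(9539*229) = 186 - 1*115337/9539 = 186 - 115337/9539 = 1658917/9539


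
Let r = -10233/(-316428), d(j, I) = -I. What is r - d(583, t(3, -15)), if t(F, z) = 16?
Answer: 1691027/105476 ≈ 16.032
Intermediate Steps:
r = 3411/105476 (r = -10233*(-1/316428) = 3411/105476 ≈ 0.032339)
r - d(583, t(3, -15)) = 3411/105476 - (-1)*16 = 3411/105476 - 1*(-16) = 3411/105476 + 16 = 1691027/105476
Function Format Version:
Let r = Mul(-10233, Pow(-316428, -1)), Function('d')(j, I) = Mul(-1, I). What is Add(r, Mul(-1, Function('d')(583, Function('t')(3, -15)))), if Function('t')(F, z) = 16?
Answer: Rational(1691027, 105476) ≈ 16.032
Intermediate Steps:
r = Rational(3411, 105476) (r = Mul(-10233, Rational(-1, 316428)) = Rational(3411, 105476) ≈ 0.032339)
Add(r, Mul(-1, Function('d')(583, Function('t')(3, -15)))) = Add(Rational(3411, 105476), Mul(-1, Mul(-1, 16))) = Add(Rational(3411, 105476), Mul(-1, -16)) = Add(Rational(3411, 105476), 16) = Rational(1691027, 105476)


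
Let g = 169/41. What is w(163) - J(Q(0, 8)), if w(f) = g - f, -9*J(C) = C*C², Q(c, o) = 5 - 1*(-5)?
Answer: -17626/369 ≈ -47.767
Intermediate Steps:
Q(c, o) = 10 (Q(c, o) = 5 + 5 = 10)
g = 169/41 (g = 169*(1/41) = 169/41 ≈ 4.1219)
J(C) = -C³/9 (J(C) = -C*C²/9 = -C³/9)
w(f) = 169/41 - f
w(163) - J(Q(0, 8)) = (169/41 - 1*163) - (-1)*10³/9 = (169/41 - 163) - (-1)*1000/9 = -6514/41 - 1*(-1000/9) = -6514/41 + 1000/9 = -17626/369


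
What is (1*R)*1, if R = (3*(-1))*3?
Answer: -9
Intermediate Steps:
R = -9 (R = -3*3 = -9)
(1*R)*1 = (1*(-9))*1 = -9*1 = -9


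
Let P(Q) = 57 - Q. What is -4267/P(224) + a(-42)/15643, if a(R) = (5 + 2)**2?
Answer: 66756864/2612381 ≈ 25.554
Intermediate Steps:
a(R) = 49 (a(R) = 7**2 = 49)
-4267/P(224) + a(-42)/15643 = -4267/(57 - 1*224) + 49/15643 = -4267/(57 - 224) + 49*(1/15643) = -4267/(-167) + 49/15643 = -4267*(-1/167) + 49/15643 = 4267/167 + 49/15643 = 66756864/2612381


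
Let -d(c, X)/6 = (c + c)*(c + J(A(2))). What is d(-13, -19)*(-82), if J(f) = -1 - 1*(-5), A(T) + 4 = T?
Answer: 115128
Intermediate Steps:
A(T) = -4 + T
J(f) = 4 (J(f) = -1 + 5 = 4)
d(c, X) = -12*c*(4 + c) (d(c, X) = -6*(c + c)*(c + 4) = -6*2*c*(4 + c) = -12*c*(4 + c))
d(-13, -19)*(-82) = -12*(-13)*(4 - 13)*(-82) = -12*(-13)*(-9)*(-82) = -1404*(-82) = 115128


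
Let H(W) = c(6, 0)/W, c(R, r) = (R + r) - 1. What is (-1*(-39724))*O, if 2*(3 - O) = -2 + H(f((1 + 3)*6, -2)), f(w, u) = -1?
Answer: 258206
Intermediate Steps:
c(R, r) = -1 + R + r
H(W) = 5/W (H(W) = (-1 + 6 + 0)/W = 5/W)
O = 13/2 (O = 3 - (-2 + 5/(-1))/2 = 3 - (-2 + 5*(-1))/2 = 3 - (-2 - 5)/2 = 3 - ½*(-7) = 3 + 7/2 = 13/2 ≈ 6.5000)
(-1*(-39724))*O = -1*(-39724)*(13/2) = 39724*(13/2) = 258206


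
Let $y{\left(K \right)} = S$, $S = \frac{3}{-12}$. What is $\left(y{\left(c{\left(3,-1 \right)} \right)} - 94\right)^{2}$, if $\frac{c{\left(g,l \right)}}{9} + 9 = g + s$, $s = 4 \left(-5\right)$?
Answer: $\frac{142129}{16} \approx 8883.1$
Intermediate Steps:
$s = -20$
$S = - \frac{1}{4}$ ($S = 3 \left(- \frac{1}{12}\right) = - \frac{1}{4} \approx -0.25$)
$c{\left(g,l \right)} = -261 + 9 g$ ($c{\left(g,l \right)} = -81 + 9 \left(g - 20\right) = -81 + 9 \left(-20 + g\right) = -81 + \left(-180 + 9 g\right) = -261 + 9 g$)
$y{\left(K \right)} = - \frac{1}{4}$
$\left(y{\left(c{\left(3,-1 \right)} \right)} - 94\right)^{2} = \left(- \frac{1}{4} - 94\right)^{2} = \left(- \frac{377}{4}\right)^{2} = \frac{142129}{16}$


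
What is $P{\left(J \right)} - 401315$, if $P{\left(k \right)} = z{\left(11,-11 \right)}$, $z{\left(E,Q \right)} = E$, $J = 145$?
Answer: $-401304$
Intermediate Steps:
$P{\left(k \right)} = 11$
$P{\left(J \right)} - 401315 = 11 - 401315 = -401304$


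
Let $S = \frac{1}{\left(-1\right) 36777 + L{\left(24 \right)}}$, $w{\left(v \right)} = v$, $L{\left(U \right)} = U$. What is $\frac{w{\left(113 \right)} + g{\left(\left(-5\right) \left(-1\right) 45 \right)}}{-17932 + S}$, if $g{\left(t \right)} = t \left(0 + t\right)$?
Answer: $- \frac{1864773714}{659054797} \approx -2.8295$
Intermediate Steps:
$g{\left(t \right)} = t^{2}$ ($g{\left(t \right)} = t t = t^{2}$)
$S = - \frac{1}{36753}$ ($S = \frac{1}{\left(-1\right) 36777 + 24} = \frac{1}{-36777 + 24} = \frac{1}{-36753} = - \frac{1}{36753} \approx -2.7209 \cdot 10^{-5}$)
$\frac{w{\left(113 \right)} + g{\left(\left(-5\right) \left(-1\right) 45 \right)}}{-17932 + S} = \frac{113 + \left(\left(-5\right) \left(-1\right) 45\right)^{2}}{-17932 - \frac{1}{36753}} = \frac{113 + \left(5 \cdot 45\right)^{2}}{- \frac{659054797}{36753}} = \left(113 + 225^{2}\right) \left(- \frac{36753}{659054797}\right) = \left(113 + 50625\right) \left(- \frac{36753}{659054797}\right) = 50738 \left(- \frac{36753}{659054797}\right) = - \frac{1864773714}{659054797}$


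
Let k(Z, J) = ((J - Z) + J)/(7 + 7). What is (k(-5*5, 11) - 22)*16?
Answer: -2088/7 ≈ -298.29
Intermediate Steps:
k(Z, J) = -Z/14 + J/7 (k(Z, J) = (-Z + 2*J)/14 = (-Z + 2*J)*(1/14) = -Z/14 + J/7)
(k(-5*5, 11) - 22)*16 = ((-(-5)*5/14 + (⅐)*11) - 22)*16 = ((-1/14*(-25) + 11/7) - 22)*16 = ((25/14 + 11/7) - 22)*16 = (47/14 - 22)*16 = -261/14*16 = -2088/7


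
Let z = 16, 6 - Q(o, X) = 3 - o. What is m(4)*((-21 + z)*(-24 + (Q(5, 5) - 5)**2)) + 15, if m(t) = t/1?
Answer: 315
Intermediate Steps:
Q(o, X) = 3 + o (Q(o, X) = 6 - (3 - o) = 6 + (-3 + o) = 3 + o)
m(t) = t (m(t) = t*1 = t)
m(4)*((-21 + z)*(-24 + (Q(5, 5) - 5)**2)) + 15 = 4*((-21 + 16)*(-24 + ((3 + 5) - 5)**2)) + 15 = 4*(-5*(-24 + (8 - 5)**2)) + 15 = 4*(-5*(-24 + 3**2)) + 15 = 4*(-5*(-24 + 9)) + 15 = 4*(-5*(-15)) + 15 = 4*75 + 15 = 300 + 15 = 315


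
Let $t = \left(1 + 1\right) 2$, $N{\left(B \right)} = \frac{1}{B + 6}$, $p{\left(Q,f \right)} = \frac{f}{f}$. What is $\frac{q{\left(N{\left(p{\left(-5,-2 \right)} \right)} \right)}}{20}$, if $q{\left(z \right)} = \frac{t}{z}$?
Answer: $\frac{7}{5} \approx 1.4$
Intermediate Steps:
$p{\left(Q,f \right)} = 1$
$N{\left(B \right)} = \frac{1}{6 + B}$
$t = 4$ ($t = 2 \cdot 2 = 4$)
$q{\left(z \right)} = \frac{4}{z}$
$\frac{q{\left(N{\left(p{\left(-5,-2 \right)} \right)} \right)}}{20} = \frac{4 \frac{1}{\frac{1}{6 + 1}}}{20} = \frac{4}{\frac{1}{7}} \cdot \frac{1}{20} = 4 \frac{1}{\frac{1}{7}} \cdot \frac{1}{20} = 4 \cdot 7 \cdot \frac{1}{20} = 28 \cdot \frac{1}{20} = \frac{7}{5}$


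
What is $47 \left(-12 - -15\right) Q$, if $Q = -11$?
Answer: $-1551$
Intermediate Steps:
$47 \left(-12 - -15\right) Q = 47 \left(-12 - -15\right) \left(-11\right) = 47 \left(-12 + 15\right) \left(-11\right) = 47 \cdot 3 \left(-11\right) = 141 \left(-11\right) = -1551$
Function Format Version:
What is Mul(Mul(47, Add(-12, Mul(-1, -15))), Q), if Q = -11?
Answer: -1551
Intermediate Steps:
Mul(Mul(47, Add(-12, Mul(-1, -15))), Q) = Mul(Mul(47, Add(-12, Mul(-1, -15))), -11) = Mul(Mul(47, Add(-12, 15)), -11) = Mul(Mul(47, 3), -11) = Mul(141, -11) = -1551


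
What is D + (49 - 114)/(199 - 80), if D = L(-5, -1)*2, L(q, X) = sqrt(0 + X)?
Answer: -65/119 + 2*I ≈ -0.54622 + 2.0*I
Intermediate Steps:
L(q, X) = sqrt(X)
D = 2*I (D = sqrt(-1)*2 = I*2 = 2*I ≈ 2.0*I)
D + (49 - 114)/(199 - 80) = 2*I + (49 - 114)/(199 - 80) = 2*I - 65/119 = -65/119 + 2*I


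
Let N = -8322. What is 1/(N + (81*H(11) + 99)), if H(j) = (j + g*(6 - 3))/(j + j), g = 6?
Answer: -22/178557 ≈ -0.00012321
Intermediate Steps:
H(j) = (18 + j)/(2*j) (H(j) = (j + 6*(6 - 3))/(j + j) = (j + 6*3)/((2*j)) = (j + 18)*(1/(2*j)) = (18 + j)*(1/(2*j)) = (18 + j)/(2*j))
1/(N + (81*H(11) + 99)) = 1/(-8322 + (81*((1/2)*(18 + 11)/11) + 99)) = 1/(-8322 + (81*((1/2)*(1/11)*29) + 99)) = 1/(-8322 + (81*(29/22) + 99)) = 1/(-8322 + (2349/22 + 99)) = 1/(-8322 + 4527/22) = 1/(-178557/22) = -22/178557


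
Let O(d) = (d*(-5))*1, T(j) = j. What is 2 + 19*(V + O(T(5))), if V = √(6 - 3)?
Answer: -473 + 19*√3 ≈ -440.09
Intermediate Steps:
O(d) = -5*d (O(d) = -5*d*1 = -5*d)
V = √3 ≈ 1.7320
2 + 19*(V + O(T(5))) = 2 + 19*(√3 - 5*5) = 2 + 19*(√3 - 25) = 2 + 19*(-25 + √3) = 2 + (-475 + 19*√3) = -473 + 19*√3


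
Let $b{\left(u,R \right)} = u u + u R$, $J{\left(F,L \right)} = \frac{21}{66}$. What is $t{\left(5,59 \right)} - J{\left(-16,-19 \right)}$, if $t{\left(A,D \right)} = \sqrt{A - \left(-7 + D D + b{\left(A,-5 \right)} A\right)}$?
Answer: $- \frac{7}{22} + i \sqrt{3469} \approx -0.31818 + 58.898 i$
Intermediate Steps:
$J{\left(F,L \right)} = \frac{7}{22}$ ($J{\left(F,L \right)} = 21 \cdot \frac{1}{66} = \frac{7}{22}$)
$b{\left(u,R \right)} = u^{2} + R u$
$t{\left(A,D \right)} = \sqrt{7 + A - D^{2} - A^{2} \left(-5 + A\right)}$ ($t{\left(A,D \right)} = \sqrt{A - \left(-7 + D D + A \left(-5 + A\right) A\right)} = \sqrt{A - \left(-7 + D^{2} + A^{2} \left(-5 + A\right)\right)} = \sqrt{7 + A - D^{2} - A^{2} \left(-5 + A\right)}$)
$t{\left(5,59 \right)} - J{\left(-16,-19 \right)} = \sqrt{7 + 5 - 59^{2} - 5^{2} \left(-5 + 5\right)} - \frac{7}{22} = \sqrt{7 + 5 - 3481 - 25 \cdot 0} - \frac{7}{22} = \sqrt{7 + 5 - 3481 + 0} - \frac{7}{22} = \sqrt{-3469} - \frac{7}{22} = i \sqrt{3469} - \frac{7}{22} = - \frac{7}{22} + i \sqrt{3469}$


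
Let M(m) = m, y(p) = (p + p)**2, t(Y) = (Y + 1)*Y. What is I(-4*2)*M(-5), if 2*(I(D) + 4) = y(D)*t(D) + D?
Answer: -35800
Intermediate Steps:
t(Y) = Y*(1 + Y) (t(Y) = (1 + Y)*Y = Y*(1 + Y))
y(p) = 4*p**2 (y(p) = (2*p)**2 = 4*p**2)
I(D) = -4 + D/2 + 2*D**3*(1 + D) (I(D) = -4 + ((4*D**2)*(D*(1 + D)) + D)/2 = -4 + (4*D**3*(1 + D) + D)/2 = -4 + (D + 4*D**3*(1 + D))/2 = -4 + (D/2 + 2*D**3*(1 + D)) = -4 + D/2 + 2*D**3*(1 + D))
I(-4*2)*M(-5) = (-4 + (-4*2)/2 + 2*(-4*2)**3*(1 - 4*2))*(-5) = (-4 + (1/2)*(-8) + 2*(-8)**3*(1 - 8))*(-5) = (-4 - 4 + 2*(-512)*(-7))*(-5) = (-4 - 4 + 7168)*(-5) = 7160*(-5) = -35800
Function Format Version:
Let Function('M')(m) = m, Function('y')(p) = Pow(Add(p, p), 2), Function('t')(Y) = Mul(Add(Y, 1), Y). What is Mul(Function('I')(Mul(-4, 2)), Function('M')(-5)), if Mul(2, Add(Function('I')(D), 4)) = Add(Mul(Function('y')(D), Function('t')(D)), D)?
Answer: -35800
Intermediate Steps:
Function('t')(Y) = Mul(Y, Add(1, Y)) (Function('t')(Y) = Mul(Add(1, Y), Y) = Mul(Y, Add(1, Y)))
Function('y')(p) = Mul(4, Pow(p, 2)) (Function('y')(p) = Pow(Mul(2, p), 2) = Mul(4, Pow(p, 2)))
Function('I')(D) = Add(-4, Mul(Rational(1, 2), D), Mul(2, Pow(D, 3), Add(1, D))) (Function('I')(D) = Add(-4, Mul(Rational(1, 2), Add(Mul(Mul(4, Pow(D, 2)), Mul(D, Add(1, D))), D))) = Add(-4, Mul(Rational(1, 2), Add(Mul(4, Pow(D, 3), Add(1, D)), D))) = Add(-4, Mul(Rational(1, 2), Add(D, Mul(4, Pow(D, 3), Add(1, D))))) = Add(-4, Add(Mul(Rational(1, 2), D), Mul(2, Pow(D, 3), Add(1, D)))) = Add(-4, Mul(Rational(1, 2), D), Mul(2, Pow(D, 3), Add(1, D))))
Mul(Function('I')(Mul(-4, 2)), Function('M')(-5)) = Mul(Add(-4, Mul(Rational(1, 2), Mul(-4, 2)), Mul(2, Pow(Mul(-4, 2), 3), Add(1, Mul(-4, 2)))), -5) = Mul(Add(-4, Mul(Rational(1, 2), -8), Mul(2, Pow(-8, 3), Add(1, -8))), -5) = Mul(Add(-4, -4, Mul(2, -512, -7)), -5) = Mul(Add(-4, -4, 7168), -5) = Mul(7160, -5) = -35800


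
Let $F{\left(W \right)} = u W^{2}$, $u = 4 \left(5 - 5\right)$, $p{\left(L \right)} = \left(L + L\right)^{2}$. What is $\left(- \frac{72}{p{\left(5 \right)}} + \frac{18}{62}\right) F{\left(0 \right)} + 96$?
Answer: $96$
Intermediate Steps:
$p{\left(L \right)} = 4 L^{2}$ ($p{\left(L \right)} = \left(2 L\right)^{2} = 4 L^{2}$)
$u = 0$ ($u = 4 \cdot 0 = 0$)
$F{\left(W \right)} = 0$ ($F{\left(W \right)} = 0 W^{2} = 0$)
$\left(- \frac{72}{p{\left(5 \right)}} + \frac{18}{62}\right) F{\left(0 \right)} + 96 = \left(- \frac{72}{4 \cdot 5^{2}} + \frac{18}{62}\right) 0 + 96 = \left(- \frac{72}{4 \cdot 25} + 18 \cdot \frac{1}{62}\right) 0 + 96 = \left(- \frac{72}{100} + \frac{9}{31}\right) 0 + 96 = \left(\left(-72\right) \frac{1}{100} + \frac{9}{31}\right) 0 + 96 = \left(- \frac{18}{25} + \frac{9}{31}\right) 0 + 96 = \left(- \frac{333}{775}\right) 0 + 96 = 0 + 96 = 96$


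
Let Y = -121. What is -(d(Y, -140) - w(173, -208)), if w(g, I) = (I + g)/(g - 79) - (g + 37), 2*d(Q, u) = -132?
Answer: -13571/94 ≈ -144.37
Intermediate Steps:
d(Q, u) = -66 (d(Q, u) = (½)*(-132) = -66)
w(g, I) = -37 - g + (I + g)/(-79 + g) (w(g, I) = (I + g)/(-79 + g) - (37 + g) = (I + g)/(-79 + g) + (-37 - g) = -37 - g + (I + g)/(-79 + g))
-(d(Y, -140) - w(173, -208)) = -(-66 - (2923 - 208 - 1*173² + 43*173)/(-79 + 173)) = -(-66 - (2923 - 208 - 1*29929 + 7439)/94) = -(-66 - (2923 - 208 - 29929 + 7439)/94) = -(-66 - (-19775)/94) = -(-66 - 1*(-19775/94)) = -(-66 + 19775/94) = -1*13571/94 = -13571/94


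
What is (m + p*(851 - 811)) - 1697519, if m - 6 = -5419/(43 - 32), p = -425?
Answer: -18865062/11 ≈ -1.7150e+6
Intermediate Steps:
m = -5353/11 (m = 6 - 5419/(43 - 32) = 6 - 5419/11 = -5353/11 ≈ -486.64)
(m + p*(851 - 811)) - 1697519 = (-5353/11 - 425*(851 - 811)) - 1697519 = (-5353/11 - 425*40) - 1697519 = (-5353/11 - 17000) - 1697519 = -192353/11 - 1697519 = -18865062/11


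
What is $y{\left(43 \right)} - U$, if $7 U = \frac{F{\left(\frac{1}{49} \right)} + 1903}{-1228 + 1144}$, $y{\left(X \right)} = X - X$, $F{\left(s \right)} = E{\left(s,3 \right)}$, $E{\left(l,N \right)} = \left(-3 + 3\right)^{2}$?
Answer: $\frac{1903}{588} \approx 3.2364$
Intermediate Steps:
$E{\left(l,N \right)} = 0$ ($E{\left(l,N \right)} = 0^{2} = 0$)
$F{\left(s \right)} = 0$
$y{\left(X \right)} = 0$
$U = - \frac{1903}{588}$ ($U = \frac{\left(0 + 1903\right) \frac{1}{-1228 + 1144}}{7} = \frac{1903 \frac{1}{-84}}{7} = \frac{1903 \left(- \frac{1}{84}\right)}{7} = \frac{1}{7} \left(- \frac{1903}{84}\right) = - \frac{1903}{588} \approx -3.2364$)
$y{\left(43 \right)} - U = 0 - - \frac{1903}{588} = 0 + \frac{1903}{588} = \frac{1903}{588}$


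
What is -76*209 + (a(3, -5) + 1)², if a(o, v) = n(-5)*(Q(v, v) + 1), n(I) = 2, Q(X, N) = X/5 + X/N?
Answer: -15875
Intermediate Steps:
Q(X, N) = X/5 + X/N (Q(X, N) = X*(⅕) + X/N = X/5 + X/N)
a(o, v) = 4 + 2*v/5 (a(o, v) = 2*((v/5 + v/v) + 1) = 2*((v/5 + 1) + 1) = 2*((1 + v/5) + 1) = 2*(2 + v/5) = 4 + 2*v/5)
-76*209 + (a(3, -5) + 1)² = -76*209 + ((4 + (⅖)*(-5)) + 1)² = -15884 + ((4 - 2) + 1)² = -15884 + (2 + 1)² = -15884 + 3² = -15884 + 9 = -15875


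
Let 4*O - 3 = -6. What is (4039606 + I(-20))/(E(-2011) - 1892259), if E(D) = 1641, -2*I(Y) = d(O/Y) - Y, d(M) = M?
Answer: -215445119/100832960 ≈ -2.1367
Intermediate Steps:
O = -3/4 (O = 3/4 + (1/4)*(-6) = 3/4 - 3/2 = -3/4 ≈ -0.75000)
I(Y) = Y/2 + 3/(8*Y) (I(Y) = -(-3/(4*Y) - Y)/2 = -(-Y - 3/(4*Y))/2 = Y/2 + 3/(8*Y))
(4039606 + I(-20))/(E(-2011) - 1892259) = (4039606 + ((1/2)*(-20) + (3/8)/(-20)))/(1641 - 1892259) = (4039606 + (-10 + (3/8)*(-1/20)))/(-1890618) = (4039606 + (-10 - 3/160))*(-1/1890618) = (4039606 - 1603/160)*(-1/1890618) = (646335357/160)*(-1/1890618) = -215445119/100832960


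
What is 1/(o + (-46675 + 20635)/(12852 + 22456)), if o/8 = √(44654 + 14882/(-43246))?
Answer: 603760495/2339557608291882 + 3180242*√5260267367/389926268048647 ≈ 0.00059179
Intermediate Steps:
o = 72*√5260267367/3089 (o = 8*√(44654 + 14882/(-43246)) = 8*√(44654 + 14882*(-1/43246)) = 8*√(44654 - 1063/3089) = 8*√(137935143/3089) = 8*(9*√5260267367/3089) = 72*√5260267367/3089 ≈ 1690.5)
1/(o + (-46675 + 20635)/(12852 + 22456)) = 1/(72*√5260267367/3089 + (-46675 + 20635)/(12852 + 22456)) = 1/(72*√5260267367/3089 - 26040/35308) = 1/(72*√5260267367/3089 - 26040*1/35308) = 1/(72*√5260267367/3089 - 930/1261) = 1/(-930/1261 + 72*√5260267367/3089)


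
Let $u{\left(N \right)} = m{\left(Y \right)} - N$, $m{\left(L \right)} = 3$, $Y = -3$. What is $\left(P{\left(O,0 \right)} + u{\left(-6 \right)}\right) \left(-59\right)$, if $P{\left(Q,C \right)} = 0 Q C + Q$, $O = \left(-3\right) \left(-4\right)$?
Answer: $-1239$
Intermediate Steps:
$u{\left(N \right)} = 3 - N$
$O = 12$
$P{\left(Q,C \right)} = Q$ ($P{\left(Q,C \right)} = 0 C + Q = 0 + Q = Q$)
$\left(P{\left(O,0 \right)} + u{\left(-6 \right)}\right) \left(-59\right) = \left(12 + \left(3 - -6\right)\right) \left(-59\right) = \left(12 + \left(3 + 6\right)\right) \left(-59\right) = \left(12 + 9\right) \left(-59\right) = 21 \left(-59\right) = -1239$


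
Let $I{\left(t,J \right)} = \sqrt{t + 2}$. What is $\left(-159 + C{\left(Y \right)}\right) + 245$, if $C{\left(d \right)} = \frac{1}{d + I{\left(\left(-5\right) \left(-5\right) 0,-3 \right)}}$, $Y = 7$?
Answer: $\frac{4049}{47} - \frac{\sqrt{2}}{47} \approx 86.119$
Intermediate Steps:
$I{\left(t,J \right)} = \sqrt{2 + t}$
$C{\left(d \right)} = \frac{1}{d + \sqrt{2}}$ ($C{\left(d \right)} = \frac{1}{d + \sqrt{2 + \left(-5\right) \left(-5\right) 0}} = \frac{1}{d + \sqrt{2 + 25 \cdot 0}} = \frac{1}{d + \sqrt{2 + 0}} = \frac{1}{d + \sqrt{2}}$)
$\left(-159 + C{\left(Y \right)}\right) + 245 = \left(-159 + \frac{1}{7 + \sqrt{2}}\right) + 245 = 86 + \frac{1}{7 + \sqrt{2}}$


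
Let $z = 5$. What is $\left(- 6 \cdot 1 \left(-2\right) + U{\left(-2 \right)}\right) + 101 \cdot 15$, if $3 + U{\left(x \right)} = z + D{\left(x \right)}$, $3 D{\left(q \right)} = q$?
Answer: $\frac{4585}{3} \approx 1528.3$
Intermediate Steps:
$D{\left(q \right)} = \frac{q}{3}$
$U{\left(x \right)} = 2 + \frac{x}{3}$ ($U{\left(x \right)} = -3 + \left(5 + \frac{x}{3}\right) = 2 + \frac{x}{3}$)
$\left(- 6 \cdot 1 \left(-2\right) + U{\left(-2 \right)}\right) + 101 \cdot 15 = \left(- 6 \cdot 1 \left(-2\right) + \left(2 + \frac{1}{3} \left(-2\right)\right)\right) + 101 \cdot 15 = \left(\left(-6\right) \left(-2\right) + \left(2 - \frac{2}{3}\right)\right) + 1515 = \left(12 + \frac{4}{3}\right) + 1515 = \frac{40}{3} + 1515 = \frac{4585}{3}$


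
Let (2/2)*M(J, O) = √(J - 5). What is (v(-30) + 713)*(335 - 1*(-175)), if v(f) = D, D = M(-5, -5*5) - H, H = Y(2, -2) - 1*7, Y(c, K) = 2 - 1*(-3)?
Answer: 364650 + 510*I*√10 ≈ 3.6465e+5 + 1612.8*I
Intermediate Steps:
M(J, O) = √(-5 + J) (M(J, O) = √(J - 5) = √(-5 + J))
Y(c, K) = 5 (Y(c, K) = 2 + 3 = 5)
H = -2 (H = 5 - 1*7 = 5 - 7 = -2)
D = 2 + I*√10 (D = √(-5 - 5) - 1*(-2) = √(-10) + 2 = I*√10 + 2 = 2 + I*√10 ≈ 2.0 + 3.1623*I)
v(f) = 2 + I*√10
(v(-30) + 713)*(335 - 1*(-175)) = ((2 + I*√10) + 713)*(335 - 1*(-175)) = (715 + I*√10)*(335 + 175) = (715 + I*√10)*510 = 364650 + 510*I*√10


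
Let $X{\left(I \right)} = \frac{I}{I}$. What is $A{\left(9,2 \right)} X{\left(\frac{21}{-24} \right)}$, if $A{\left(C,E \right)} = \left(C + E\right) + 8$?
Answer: $19$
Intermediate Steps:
$A{\left(C,E \right)} = 8 + C + E$
$X{\left(I \right)} = 1$
$A{\left(9,2 \right)} X{\left(\frac{21}{-24} \right)} = \left(8 + 9 + 2\right) 1 = 19 \cdot 1 = 19$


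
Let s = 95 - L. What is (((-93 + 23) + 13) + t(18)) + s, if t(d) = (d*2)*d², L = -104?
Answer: 11806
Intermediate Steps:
s = 199 (s = 95 - 1*(-104) = 95 + 104 = 199)
t(d) = 2*d³ (t(d) = (2*d)*d² = 2*d³)
(((-93 + 23) + 13) + t(18)) + s = (((-93 + 23) + 13) + 2*18³) + 199 = ((-70 + 13) + 2*5832) + 199 = (-57 + 11664) + 199 = 11607 + 199 = 11806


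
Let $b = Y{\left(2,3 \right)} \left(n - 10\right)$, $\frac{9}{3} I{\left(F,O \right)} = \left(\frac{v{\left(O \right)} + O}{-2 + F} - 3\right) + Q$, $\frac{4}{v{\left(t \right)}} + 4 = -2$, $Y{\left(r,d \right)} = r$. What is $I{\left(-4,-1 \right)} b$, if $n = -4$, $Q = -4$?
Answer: $\frac{1694}{27} \approx 62.741$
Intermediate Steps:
$v{\left(t \right)} = - \frac{2}{3}$ ($v{\left(t \right)} = \frac{4}{-4 - 2} = \frac{4}{-6} = 4 \left(- \frac{1}{6}\right) = - \frac{2}{3}$)
$I{\left(F,O \right)} = - \frac{7}{3} + \frac{- \frac{2}{3} + O}{3 \left(-2 + F\right)}$ ($I{\left(F,O \right)} = \frac{\left(\frac{- \frac{2}{3} + O}{-2 + F} - 3\right) - 4}{3} = \frac{\left(-3 + \frac{- \frac{2}{3} + O}{-2 + F}\right) - 4}{3} = \frac{-7 + \frac{- \frac{2}{3} + O}{-2 + F}}{3} = - \frac{7}{3} + \frac{- \frac{2}{3} + O}{3 \left(-2 + F\right)}$)
$b = -28$ ($b = 2 \left(-4 - 10\right) = 2 \left(-14\right) = -28$)
$I{\left(-4,-1 \right)} b = \frac{40 - -84 + 3 \left(-1\right)}{9 \left(-2 - 4\right)} \left(-28\right) = \frac{40 + 84 - 3}{9 \left(-6\right)} \left(-28\right) = \frac{1}{9} \left(- \frac{1}{6}\right) 121 \left(-28\right) = \left(- \frac{121}{54}\right) \left(-28\right) = \frac{1694}{27}$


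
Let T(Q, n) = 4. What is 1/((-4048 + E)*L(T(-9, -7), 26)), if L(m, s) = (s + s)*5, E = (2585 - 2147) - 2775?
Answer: -1/1660100 ≈ -6.0237e-7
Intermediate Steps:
E = -2337 (E = 438 - 2775 = -2337)
L(m, s) = 10*s (L(m, s) = (2*s)*5 = 10*s)
1/((-4048 + E)*L(T(-9, -7), 26)) = 1/((-4048 - 2337)*((10*26))) = 1/(-6385*260) = -1/6385*1/260 = -1/1660100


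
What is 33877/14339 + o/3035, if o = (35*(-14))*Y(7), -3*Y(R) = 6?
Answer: 23373783/8703773 ≈ 2.6855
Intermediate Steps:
Y(R) = -2 (Y(R) = -1/3*6 = -2)
o = 980 (o = (35*(-14))*(-2) = -490*(-2) = 980)
33877/14339 + o/3035 = 33877/14339 + 980/3035 = 33877*(1/14339) + 980*(1/3035) = 33877/14339 + 196/607 = 23373783/8703773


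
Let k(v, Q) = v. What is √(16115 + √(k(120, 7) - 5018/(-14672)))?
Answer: √(54203704940 + 917*√1619108386)/1834 ≈ 126.99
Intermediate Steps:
√(16115 + √(k(120, 7) - 5018/(-14672))) = √(16115 + √(120 - 5018/(-14672))) = √(16115 + √(120 - 5018*(-1/14672))) = √(16115 + √(120 + 2509/7336)) = √(16115 + √(882829/7336)) = √(16115 + √1619108386/3668)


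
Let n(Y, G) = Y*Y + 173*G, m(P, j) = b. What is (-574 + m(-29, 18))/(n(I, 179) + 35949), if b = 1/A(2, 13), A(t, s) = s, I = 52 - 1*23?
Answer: -7461/880841 ≈ -0.0084703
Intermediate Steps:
I = 29 (I = 52 - 23 = 29)
b = 1/13 ≈ 0.076923
m(P, j) = 1/13
n(Y, G) = Y² + 173*G
(-574 + m(-29, 18))/(n(I, 179) + 35949) = (-574 + 1/13)/((29² + 173*179) + 35949) = -7461/(13*((841 + 30967) + 35949)) = -7461/(13*(31808 + 35949)) = -7461/13/67757 = -7461/13*1/67757 = -7461/880841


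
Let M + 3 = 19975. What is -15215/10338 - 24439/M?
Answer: -278262181/103235268 ≈ -2.6954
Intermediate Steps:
M = 19972 (M = -3 + 19975 = 19972)
-15215/10338 - 24439/M = -15215/10338 - 24439/19972 = -278262181/103235268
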